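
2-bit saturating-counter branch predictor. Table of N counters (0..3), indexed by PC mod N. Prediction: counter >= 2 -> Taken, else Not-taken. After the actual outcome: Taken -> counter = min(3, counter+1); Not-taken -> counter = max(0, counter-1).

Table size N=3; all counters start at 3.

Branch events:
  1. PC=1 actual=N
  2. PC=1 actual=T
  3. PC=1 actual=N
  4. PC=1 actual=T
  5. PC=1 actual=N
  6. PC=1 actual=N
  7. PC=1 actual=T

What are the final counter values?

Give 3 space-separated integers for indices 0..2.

Answer: 3 2 3

Derivation:
Ev 1: PC=1 idx=1 pred=T actual=N -> ctr[1]=2
Ev 2: PC=1 idx=1 pred=T actual=T -> ctr[1]=3
Ev 3: PC=1 idx=1 pred=T actual=N -> ctr[1]=2
Ev 4: PC=1 idx=1 pred=T actual=T -> ctr[1]=3
Ev 5: PC=1 idx=1 pred=T actual=N -> ctr[1]=2
Ev 6: PC=1 idx=1 pred=T actual=N -> ctr[1]=1
Ev 7: PC=1 idx=1 pred=N actual=T -> ctr[1]=2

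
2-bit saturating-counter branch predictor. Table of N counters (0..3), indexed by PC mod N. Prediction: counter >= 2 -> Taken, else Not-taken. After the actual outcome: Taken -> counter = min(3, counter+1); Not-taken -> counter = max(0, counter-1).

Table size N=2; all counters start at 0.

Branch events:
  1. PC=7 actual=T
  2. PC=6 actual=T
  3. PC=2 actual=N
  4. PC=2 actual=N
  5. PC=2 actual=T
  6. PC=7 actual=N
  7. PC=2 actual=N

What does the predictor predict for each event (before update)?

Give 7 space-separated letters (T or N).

Ev 1: PC=7 idx=1 pred=N actual=T -> ctr[1]=1
Ev 2: PC=6 idx=0 pred=N actual=T -> ctr[0]=1
Ev 3: PC=2 idx=0 pred=N actual=N -> ctr[0]=0
Ev 4: PC=2 idx=0 pred=N actual=N -> ctr[0]=0
Ev 5: PC=2 idx=0 pred=N actual=T -> ctr[0]=1
Ev 6: PC=7 idx=1 pred=N actual=N -> ctr[1]=0
Ev 7: PC=2 idx=0 pred=N actual=N -> ctr[0]=0

Answer: N N N N N N N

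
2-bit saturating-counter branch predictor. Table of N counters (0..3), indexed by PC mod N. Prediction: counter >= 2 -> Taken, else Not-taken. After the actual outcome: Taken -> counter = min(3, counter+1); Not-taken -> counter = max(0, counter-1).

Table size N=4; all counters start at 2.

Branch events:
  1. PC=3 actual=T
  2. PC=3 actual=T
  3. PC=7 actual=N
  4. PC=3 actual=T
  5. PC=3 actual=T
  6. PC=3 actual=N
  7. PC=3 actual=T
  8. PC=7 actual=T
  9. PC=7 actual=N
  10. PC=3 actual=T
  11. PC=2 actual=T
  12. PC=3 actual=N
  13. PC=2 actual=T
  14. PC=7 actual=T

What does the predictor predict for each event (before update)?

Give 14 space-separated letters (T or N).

Ev 1: PC=3 idx=3 pred=T actual=T -> ctr[3]=3
Ev 2: PC=3 idx=3 pred=T actual=T -> ctr[3]=3
Ev 3: PC=7 idx=3 pred=T actual=N -> ctr[3]=2
Ev 4: PC=3 idx=3 pred=T actual=T -> ctr[3]=3
Ev 5: PC=3 idx=3 pred=T actual=T -> ctr[3]=3
Ev 6: PC=3 idx=3 pred=T actual=N -> ctr[3]=2
Ev 7: PC=3 idx=3 pred=T actual=T -> ctr[3]=3
Ev 8: PC=7 idx=3 pred=T actual=T -> ctr[3]=3
Ev 9: PC=7 idx=3 pred=T actual=N -> ctr[3]=2
Ev 10: PC=3 idx=3 pred=T actual=T -> ctr[3]=3
Ev 11: PC=2 idx=2 pred=T actual=T -> ctr[2]=3
Ev 12: PC=3 idx=3 pred=T actual=N -> ctr[3]=2
Ev 13: PC=2 idx=2 pred=T actual=T -> ctr[2]=3
Ev 14: PC=7 idx=3 pred=T actual=T -> ctr[3]=3

Answer: T T T T T T T T T T T T T T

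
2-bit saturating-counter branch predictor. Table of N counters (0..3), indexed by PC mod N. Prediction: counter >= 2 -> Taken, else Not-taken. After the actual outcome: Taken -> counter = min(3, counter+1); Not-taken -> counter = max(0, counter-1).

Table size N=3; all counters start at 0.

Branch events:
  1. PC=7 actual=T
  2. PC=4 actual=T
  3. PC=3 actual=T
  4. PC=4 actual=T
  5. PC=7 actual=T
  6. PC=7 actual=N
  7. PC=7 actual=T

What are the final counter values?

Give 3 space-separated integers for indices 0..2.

Answer: 1 3 0

Derivation:
Ev 1: PC=7 idx=1 pred=N actual=T -> ctr[1]=1
Ev 2: PC=4 idx=1 pred=N actual=T -> ctr[1]=2
Ev 3: PC=3 idx=0 pred=N actual=T -> ctr[0]=1
Ev 4: PC=4 idx=1 pred=T actual=T -> ctr[1]=3
Ev 5: PC=7 idx=1 pred=T actual=T -> ctr[1]=3
Ev 6: PC=7 idx=1 pred=T actual=N -> ctr[1]=2
Ev 7: PC=7 idx=1 pred=T actual=T -> ctr[1]=3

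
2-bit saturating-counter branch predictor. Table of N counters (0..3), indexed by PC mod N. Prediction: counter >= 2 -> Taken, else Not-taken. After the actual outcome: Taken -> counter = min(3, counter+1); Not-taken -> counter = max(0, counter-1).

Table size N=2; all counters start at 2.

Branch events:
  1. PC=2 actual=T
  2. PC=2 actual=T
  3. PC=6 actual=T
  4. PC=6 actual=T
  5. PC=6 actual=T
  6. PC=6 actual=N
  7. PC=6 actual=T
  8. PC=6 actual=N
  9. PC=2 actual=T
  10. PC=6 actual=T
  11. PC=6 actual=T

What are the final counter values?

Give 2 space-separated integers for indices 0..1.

Answer: 3 2

Derivation:
Ev 1: PC=2 idx=0 pred=T actual=T -> ctr[0]=3
Ev 2: PC=2 idx=0 pred=T actual=T -> ctr[0]=3
Ev 3: PC=6 idx=0 pred=T actual=T -> ctr[0]=3
Ev 4: PC=6 idx=0 pred=T actual=T -> ctr[0]=3
Ev 5: PC=6 idx=0 pred=T actual=T -> ctr[0]=3
Ev 6: PC=6 idx=0 pred=T actual=N -> ctr[0]=2
Ev 7: PC=6 idx=0 pred=T actual=T -> ctr[0]=3
Ev 8: PC=6 idx=0 pred=T actual=N -> ctr[0]=2
Ev 9: PC=2 idx=0 pred=T actual=T -> ctr[0]=3
Ev 10: PC=6 idx=0 pred=T actual=T -> ctr[0]=3
Ev 11: PC=6 idx=0 pred=T actual=T -> ctr[0]=3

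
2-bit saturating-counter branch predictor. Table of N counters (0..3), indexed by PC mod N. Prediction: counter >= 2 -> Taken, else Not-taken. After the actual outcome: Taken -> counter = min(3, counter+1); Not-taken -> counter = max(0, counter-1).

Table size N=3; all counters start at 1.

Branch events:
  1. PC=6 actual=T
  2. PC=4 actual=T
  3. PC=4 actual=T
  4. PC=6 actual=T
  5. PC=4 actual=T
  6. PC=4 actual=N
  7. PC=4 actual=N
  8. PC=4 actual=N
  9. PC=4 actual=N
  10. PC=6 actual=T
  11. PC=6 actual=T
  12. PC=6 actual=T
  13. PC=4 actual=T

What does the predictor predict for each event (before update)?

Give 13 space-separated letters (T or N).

Answer: N N T T T T T N N T T T N

Derivation:
Ev 1: PC=6 idx=0 pred=N actual=T -> ctr[0]=2
Ev 2: PC=4 idx=1 pred=N actual=T -> ctr[1]=2
Ev 3: PC=4 idx=1 pred=T actual=T -> ctr[1]=3
Ev 4: PC=6 idx=0 pred=T actual=T -> ctr[0]=3
Ev 5: PC=4 idx=1 pred=T actual=T -> ctr[1]=3
Ev 6: PC=4 idx=1 pred=T actual=N -> ctr[1]=2
Ev 7: PC=4 idx=1 pred=T actual=N -> ctr[1]=1
Ev 8: PC=4 idx=1 pred=N actual=N -> ctr[1]=0
Ev 9: PC=4 idx=1 pred=N actual=N -> ctr[1]=0
Ev 10: PC=6 idx=0 pred=T actual=T -> ctr[0]=3
Ev 11: PC=6 idx=0 pred=T actual=T -> ctr[0]=3
Ev 12: PC=6 idx=0 pred=T actual=T -> ctr[0]=3
Ev 13: PC=4 idx=1 pred=N actual=T -> ctr[1]=1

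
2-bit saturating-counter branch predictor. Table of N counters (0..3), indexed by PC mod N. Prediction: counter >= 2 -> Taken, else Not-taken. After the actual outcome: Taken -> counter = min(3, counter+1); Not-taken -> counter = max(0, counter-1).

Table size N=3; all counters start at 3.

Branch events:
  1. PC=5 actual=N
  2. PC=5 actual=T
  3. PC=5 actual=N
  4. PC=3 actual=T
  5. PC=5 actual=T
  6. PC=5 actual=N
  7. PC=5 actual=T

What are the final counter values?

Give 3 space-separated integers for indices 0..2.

Ev 1: PC=5 idx=2 pred=T actual=N -> ctr[2]=2
Ev 2: PC=5 idx=2 pred=T actual=T -> ctr[2]=3
Ev 3: PC=5 idx=2 pred=T actual=N -> ctr[2]=2
Ev 4: PC=3 idx=0 pred=T actual=T -> ctr[0]=3
Ev 5: PC=5 idx=2 pred=T actual=T -> ctr[2]=3
Ev 6: PC=5 idx=2 pred=T actual=N -> ctr[2]=2
Ev 7: PC=5 idx=2 pred=T actual=T -> ctr[2]=3

Answer: 3 3 3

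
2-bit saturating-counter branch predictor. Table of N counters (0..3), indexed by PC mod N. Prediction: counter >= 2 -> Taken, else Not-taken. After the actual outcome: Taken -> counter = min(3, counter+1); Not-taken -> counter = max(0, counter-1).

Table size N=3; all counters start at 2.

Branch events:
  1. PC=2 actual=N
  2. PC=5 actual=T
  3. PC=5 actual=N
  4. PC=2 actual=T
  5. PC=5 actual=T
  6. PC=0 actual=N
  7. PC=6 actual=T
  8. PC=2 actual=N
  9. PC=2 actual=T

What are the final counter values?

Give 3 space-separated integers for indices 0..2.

Answer: 2 2 3

Derivation:
Ev 1: PC=2 idx=2 pred=T actual=N -> ctr[2]=1
Ev 2: PC=5 idx=2 pred=N actual=T -> ctr[2]=2
Ev 3: PC=5 idx=2 pred=T actual=N -> ctr[2]=1
Ev 4: PC=2 idx=2 pred=N actual=T -> ctr[2]=2
Ev 5: PC=5 idx=2 pred=T actual=T -> ctr[2]=3
Ev 6: PC=0 idx=0 pred=T actual=N -> ctr[0]=1
Ev 7: PC=6 idx=0 pred=N actual=T -> ctr[0]=2
Ev 8: PC=2 idx=2 pred=T actual=N -> ctr[2]=2
Ev 9: PC=2 idx=2 pred=T actual=T -> ctr[2]=3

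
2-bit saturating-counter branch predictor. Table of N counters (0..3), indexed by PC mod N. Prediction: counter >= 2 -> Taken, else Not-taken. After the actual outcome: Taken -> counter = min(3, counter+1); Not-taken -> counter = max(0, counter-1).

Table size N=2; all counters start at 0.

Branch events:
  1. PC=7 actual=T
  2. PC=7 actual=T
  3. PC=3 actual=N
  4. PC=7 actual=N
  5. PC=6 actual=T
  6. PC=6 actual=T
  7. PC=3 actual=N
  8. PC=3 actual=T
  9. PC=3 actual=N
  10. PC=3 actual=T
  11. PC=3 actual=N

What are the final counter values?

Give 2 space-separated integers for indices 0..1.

Answer: 2 0

Derivation:
Ev 1: PC=7 idx=1 pred=N actual=T -> ctr[1]=1
Ev 2: PC=7 idx=1 pred=N actual=T -> ctr[1]=2
Ev 3: PC=3 idx=1 pred=T actual=N -> ctr[1]=1
Ev 4: PC=7 idx=1 pred=N actual=N -> ctr[1]=0
Ev 5: PC=6 idx=0 pred=N actual=T -> ctr[0]=1
Ev 6: PC=6 idx=0 pred=N actual=T -> ctr[0]=2
Ev 7: PC=3 idx=1 pred=N actual=N -> ctr[1]=0
Ev 8: PC=3 idx=1 pred=N actual=T -> ctr[1]=1
Ev 9: PC=3 idx=1 pred=N actual=N -> ctr[1]=0
Ev 10: PC=3 idx=1 pred=N actual=T -> ctr[1]=1
Ev 11: PC=3 idx=1 pred=N actual=N -> ctr[1]=0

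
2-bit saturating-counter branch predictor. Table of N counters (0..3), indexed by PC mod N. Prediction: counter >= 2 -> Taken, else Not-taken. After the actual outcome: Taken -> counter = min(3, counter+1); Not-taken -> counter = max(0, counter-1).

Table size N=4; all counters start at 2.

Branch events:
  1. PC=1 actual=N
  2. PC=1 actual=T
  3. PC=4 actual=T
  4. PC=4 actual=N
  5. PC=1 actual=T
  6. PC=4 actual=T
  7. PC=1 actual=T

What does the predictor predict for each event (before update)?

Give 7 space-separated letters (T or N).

Answer: T N T T T T T

Derivation:
Ev 1: PC=1 idx=1 pred=T actual=N -> ctr[1]=1
Ev 2: PC=1 idx=1 pred=N actual=T -> ctr[1]=2
Ev 3: PC=4 idx=0 pred=T actual=T -> ctr[0]=3
Ev 4: PC=4 idx=0 pred=T actual=N -> ctr[0]=2
Ev 5: PC=1 idx=1 pred=T actual=T -> ctr[1]=3
Ev 6: PC=4 idx=0 pred=T actual=T -> ctr[0]=3
Ev 7: PC=1 idx=1 pred=T actual=T -> ctr[1]=3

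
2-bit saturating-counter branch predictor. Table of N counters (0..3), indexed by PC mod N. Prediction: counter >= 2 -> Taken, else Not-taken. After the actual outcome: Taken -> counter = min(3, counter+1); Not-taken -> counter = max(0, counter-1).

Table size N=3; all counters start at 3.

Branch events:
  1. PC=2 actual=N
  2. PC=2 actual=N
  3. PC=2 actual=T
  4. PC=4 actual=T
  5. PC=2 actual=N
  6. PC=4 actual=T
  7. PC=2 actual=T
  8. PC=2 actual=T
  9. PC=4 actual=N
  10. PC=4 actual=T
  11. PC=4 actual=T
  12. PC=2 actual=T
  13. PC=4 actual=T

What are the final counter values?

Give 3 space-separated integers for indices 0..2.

Ev 1: PC=2 idx=2 pred=T actual=N -> ctr[2]=2
Ev 2: PC=2 idx=2 pred=T actual=N -> ctr[2]=1
Ev 3: PC=2 idx=2 pred=N actual=T -> ctr[2]=2
Ev 4: PC=4 idx=1 pred=T actual=T -> ctr[1]=3
Ev 5: PC=2 idx=2 pred=T actual=N -> ctr[2]=1
Ev 6: PC=4 idx=1 pred=T actual=T -> ctr[1]=3
Ev 7: PC=2 idx=2 pred=N actual=T -> ctr[2]=2
Ev 8: PC=2 idx=2 pred=T actual=T -> ctr[2]=3
Ev 9: PC=4 idx=1 pred=T actual=N -> ctr[1]=2
Ev 10: PC=4 idx=1 pred=T actual=T -> ctr[1]=3
Ev 11: PC=4 idx=1 pred=T actual=T -> ctr[1]=3
Ev 12: PC=2 idx=2 pred=T actual=T -> ctr[2]=3
Ev 13: PC=4 idx=1 pred=T actual=T -> ctr[1]=3

Answer: 3 3 3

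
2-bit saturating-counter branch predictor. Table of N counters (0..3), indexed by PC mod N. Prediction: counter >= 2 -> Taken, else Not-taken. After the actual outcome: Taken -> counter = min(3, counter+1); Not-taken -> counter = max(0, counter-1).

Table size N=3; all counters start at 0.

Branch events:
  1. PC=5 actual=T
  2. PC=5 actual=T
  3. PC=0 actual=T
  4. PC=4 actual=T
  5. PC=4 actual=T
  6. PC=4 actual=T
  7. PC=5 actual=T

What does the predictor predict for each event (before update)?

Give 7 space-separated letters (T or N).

Answer: N N N N N T T

Derivation:
Ev 1: PC=5 idx=2 pred=N actual=T -> ctr[2]=1
Ev 2: PC=5 idx=2 pred=N actual=T -> ctr[2]=2
Ev 3: PC=0 idx=0 pred=N actual=T -> ctr[0]=1
Ev 4: PC=4 idx=1 pred=N actual=T -> ctr[1]=1
Ev 5: PC=4 idx=1 pred=N actual=T -> ctr[1]=2
Ev 6: PC=4 idx=1 pred=T actual=T -> ctr[1]=3
Ev 7: PC=5 idx=2 pred=T actual=T -> ctr[2]=3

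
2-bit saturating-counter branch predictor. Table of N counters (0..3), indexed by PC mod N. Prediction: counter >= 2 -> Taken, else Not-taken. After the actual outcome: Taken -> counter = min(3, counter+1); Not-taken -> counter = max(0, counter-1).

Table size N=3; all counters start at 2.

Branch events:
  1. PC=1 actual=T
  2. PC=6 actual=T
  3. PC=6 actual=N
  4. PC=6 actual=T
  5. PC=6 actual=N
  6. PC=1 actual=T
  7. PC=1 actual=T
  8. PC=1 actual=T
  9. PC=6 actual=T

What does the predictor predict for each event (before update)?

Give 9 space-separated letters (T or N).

Ev 1: PC=1 idx=1 pred=T actual=T -> ctr[1]=3
Ev 2: PC=6 idx=0 pred=T actual=T -> ctr[0]=3
Ev 3: PC=6 idx=0 pred=T actual=N -> ctr[0]=2
Ev 4: PC=6 idx=0 pred=T actual=T -> ctr[0]=3
Ev 5: PC=6 idx=0 pred=T actual=N -> ctr[0]=2
Ev 6: PC=1 idx=1 pred=T actual=T -> ctr[1]=3
Ev 7: PC=1 idx=1 pred=T actual=T -> ctr[1]=3
Ev 8: PC=1 idx=1 pred=T actual=T -> ctr[1]=3
Ev 9: PC=6 idx=0 pred=T actual=T -> ctr[0]=3

Answer: T T T T T T T T T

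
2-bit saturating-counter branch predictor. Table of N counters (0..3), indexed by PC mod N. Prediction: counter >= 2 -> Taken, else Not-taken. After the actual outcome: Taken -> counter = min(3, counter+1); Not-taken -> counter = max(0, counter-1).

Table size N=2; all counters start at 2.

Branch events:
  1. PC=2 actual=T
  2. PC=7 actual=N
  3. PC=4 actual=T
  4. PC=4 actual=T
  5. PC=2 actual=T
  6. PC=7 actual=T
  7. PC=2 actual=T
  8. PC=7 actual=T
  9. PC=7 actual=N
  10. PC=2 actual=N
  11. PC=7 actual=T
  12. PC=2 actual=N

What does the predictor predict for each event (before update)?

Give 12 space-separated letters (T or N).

Answer: T T T T T N T T T T T T

Derivation:
Ev 1: PC=2 idx=0 pred=T actual=T -> ctr[0]=3
Ev 2: PC=7 idx=1 pred=T actual=N -> ctr[1]=1
Ev 3: PC=4 idx=0 pred=T actual=T -> ctr[0]=3
Ev 4: PC=4 idx=0 pred=T actual=T -> ctr[0]=3
Ev 5: PC=2 idx=0 pred=T actual=T -> ctr[0]=3
Ev 6: PC=7 idx=1 pred=N actual=T -> ctr[1]=2
Ev 7: PC=2 idx=0 pred=T actual=T -> ctr[0]=3
Ev 8: PC=7 idx=1 pred=T actual=T -> ctr[1]=3
Ev 9: PC=7 idx=1 pred=T actual=N -> ctr[1]=2
Ev 10: PC=2 idx=0 pred=T actual=N -> ctr[0]=2
Ev 11: PC=7 idx=1 pred=T actual=T -> ctr[1]=3
Ev 12: PC=2 idx=0 pred=T actual=N -> ctr[0]=1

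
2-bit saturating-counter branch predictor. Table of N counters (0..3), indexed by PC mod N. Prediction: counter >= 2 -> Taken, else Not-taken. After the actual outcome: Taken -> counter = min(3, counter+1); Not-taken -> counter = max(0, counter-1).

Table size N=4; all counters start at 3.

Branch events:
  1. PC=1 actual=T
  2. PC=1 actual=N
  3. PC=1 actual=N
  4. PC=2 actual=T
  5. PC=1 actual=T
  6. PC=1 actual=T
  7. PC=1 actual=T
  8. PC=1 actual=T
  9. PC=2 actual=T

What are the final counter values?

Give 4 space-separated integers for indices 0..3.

Answer: 3 3 3 3

Derivation:
Ev 1: PC=1 idx=1 pred=T actual=T -> ctr[1]=3
Ev 2: PC=1 idx=1 pred=T actual=N -> ctr[1]=2
Ev 3: PC=1 idx=1 pred=T actual=N -> ctr[1]=1
Ev 4: PC=2 idx=2 pred=T actual=T -> ctr[2]=3
Ev 5: PC=1 idx=1 pred=N actual=T -> ctr[1]=2
Ev 6: PC=1 idx=1 pred=T actual=T -> ctr[1]=3
Ev 7: PC=1 idx=1 pred=T actual=T -> ctr[1]=3
Ev 8: PC=1 idx=1 pred=T actual=T -> ctr[1]=3
Ev 9: PC=2 idx=2 pred=T actual=T -> ctr[2]=3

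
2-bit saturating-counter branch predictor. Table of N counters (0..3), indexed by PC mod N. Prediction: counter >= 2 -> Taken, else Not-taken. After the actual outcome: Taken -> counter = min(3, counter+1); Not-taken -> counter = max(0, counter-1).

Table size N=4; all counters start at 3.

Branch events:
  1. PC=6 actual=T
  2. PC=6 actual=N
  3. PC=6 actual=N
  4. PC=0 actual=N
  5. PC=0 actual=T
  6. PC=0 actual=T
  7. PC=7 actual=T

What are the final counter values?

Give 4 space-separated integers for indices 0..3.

Ev 1: PC=6 idx=2 pred=T actual=T -> ctr[2]=3
Ev 2: PC=6 idx=2 pred=T actual=N -> ctr[2]=2
Ev 3: PC=6 idx=2 pred=T actual=N -> ctr[2]=1
Ev 4: PC=0 idx=0 pred=T actual=N -> ctr[0]=2
Ev 5: PC=0 idx=0 pred=T actual=T -> ctr[0]=3
Ev 6: PC=0 idx=0 pred=T actual=T -> ctr[0]=3
Ev 7: PC=7 idx=3 pred=T actual=T -> ctr[3]=3

Answer: 3 3 1 3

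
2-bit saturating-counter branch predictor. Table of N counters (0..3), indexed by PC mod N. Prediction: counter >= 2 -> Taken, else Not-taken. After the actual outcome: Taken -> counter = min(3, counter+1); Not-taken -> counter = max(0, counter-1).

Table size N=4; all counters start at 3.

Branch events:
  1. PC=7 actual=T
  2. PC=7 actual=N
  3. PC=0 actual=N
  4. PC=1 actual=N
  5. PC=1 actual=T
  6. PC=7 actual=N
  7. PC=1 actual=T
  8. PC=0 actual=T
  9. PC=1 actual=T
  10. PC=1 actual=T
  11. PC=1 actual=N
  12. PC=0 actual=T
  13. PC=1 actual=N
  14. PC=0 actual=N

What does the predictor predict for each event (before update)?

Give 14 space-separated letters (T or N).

Ev 1: PC=7 idx=3 pred=T actual=T -> ctr[3]=3
Ev 2: PC=7 idx=3 pred=T actual=N -> ctr[3]=2
Ev 3: PC=0 idx=0 pred=T actual=N -> ctr[0]=2
Ev 4: PC=1 idx=1 pred=T actual=N -> ctr[1]=2
Ev 5: PC=1 idx=1 pred=T actual=T -> ctr[1]=3
Ev 6: PC=7 idx=3 pred=T actual=N -> ctr[3]=1
Ev 7: PC=1 idx=1 pred=T actual=T -> ctr[1]=3
Ev 8: PC=0 idx=0 pred=T actual=T -> ctr[0]=3
Ev 9: PC=1 idx=1 pred=T actual=T -> ctr[1]=3
Ev 10: PC=1 idx=1 pred=T actual=T -> ctr[1]=3
Ev 11: PC=1 idx=1 pred=T actual=N -> ctr[1]=2
Ev 12: PC=0 idx=0 pred=T actual=T -> ctr[0]=3
Ev 13: PC=1 idx=1 pred=T actual=N -> ctr[1]=1
Ev 14: PC=0 idx=0 pred=T actual=N -> ctr[0]=2

Answer: T T T T T T T T T T T T T T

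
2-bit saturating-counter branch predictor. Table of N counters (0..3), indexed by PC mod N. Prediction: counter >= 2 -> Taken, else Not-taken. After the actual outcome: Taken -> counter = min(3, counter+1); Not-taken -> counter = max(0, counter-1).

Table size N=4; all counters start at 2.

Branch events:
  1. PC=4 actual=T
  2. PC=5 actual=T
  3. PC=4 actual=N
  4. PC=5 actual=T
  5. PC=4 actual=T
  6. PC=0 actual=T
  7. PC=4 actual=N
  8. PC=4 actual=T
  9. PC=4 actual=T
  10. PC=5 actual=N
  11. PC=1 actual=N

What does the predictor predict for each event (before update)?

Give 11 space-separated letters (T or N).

Answer: T T T T T T T T T T T

Derivation:
Ev 1: PC=4 idx=0 pred=T actual=T -> ctr[0]=3
Ev 2: PC=5 idx=1 pred=T actual=T -> ctr[1]=3
Ev 3: PC=4 idx=0 pred=T actual=N -> ctr[0]=2
Ev 4: PC=5 idx=1 pred=T actual=T -> ctr[1]=3
Ev 5: PC=4 idx=0 pred=T actual=T -> ctr[0]=3
Ev 6: PC=0 idx=0 pred=T actual=T -> ctr[0]=3
Ev 7: PC=4 idx=0 pred=T actual=N -> ctr[0]=2
Ev 8: PC=4 idx=0 pred=T actual=T -> ctr[0]=3
Ev 9: PC=4 idx=0 pred=T actual=T -> ctr[0]=3
Ev 10: PC=5 idx=1 pred=T actual=N -> ctr[1]=2
Ev 11: PC=1 idx=1 pred=T actual=N -> ctr[1]=1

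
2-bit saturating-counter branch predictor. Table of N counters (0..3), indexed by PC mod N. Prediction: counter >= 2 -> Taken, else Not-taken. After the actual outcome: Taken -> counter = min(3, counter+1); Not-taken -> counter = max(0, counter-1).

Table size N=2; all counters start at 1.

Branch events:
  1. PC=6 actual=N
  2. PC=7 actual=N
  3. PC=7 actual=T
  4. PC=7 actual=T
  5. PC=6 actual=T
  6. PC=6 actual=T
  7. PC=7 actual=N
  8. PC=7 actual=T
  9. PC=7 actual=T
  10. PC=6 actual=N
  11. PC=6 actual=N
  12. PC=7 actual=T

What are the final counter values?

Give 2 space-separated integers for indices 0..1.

Answer: 0 3

Derivation:
Ev 1: PC=6 idx=0 pred=N actual=N -> ctr[0]=0
Ev 2: PC=7 idx=1 pred=N actual=N -> ctr[1]=0
Ev 3: PC=7 idx=1 pred=N actual=T -> ctr[1]=1
Ev 4: PC=7 idx=1 pred=N actual=T -> ctr[1]=2
Ev 5: PC=6 idx=0 pred=N actual=T -> ctr[0]=1
Ev 6: PC=6 idx=0 pred=N actual=T -> ctr[0]=2
Ev 7: PC=7 idx=1 pred=T actual=N -> ctr[1]=1
Ev 8: PC=7 idx=1 pred=N actual=T -> ctr[1]=2
Ev 9: PC=7 idx=1 pred=T actual=T -> ctr[1]=3
Ev 10: PC=6 idx=0 pred=T actual=N -> ctr[0]=1
Ev 11: PC=6 idx=0 pred=N actual=N -> ctr[0]=0
Ev 12: PC=7 idx=1 pred=T actual=T -> ctr[1]=3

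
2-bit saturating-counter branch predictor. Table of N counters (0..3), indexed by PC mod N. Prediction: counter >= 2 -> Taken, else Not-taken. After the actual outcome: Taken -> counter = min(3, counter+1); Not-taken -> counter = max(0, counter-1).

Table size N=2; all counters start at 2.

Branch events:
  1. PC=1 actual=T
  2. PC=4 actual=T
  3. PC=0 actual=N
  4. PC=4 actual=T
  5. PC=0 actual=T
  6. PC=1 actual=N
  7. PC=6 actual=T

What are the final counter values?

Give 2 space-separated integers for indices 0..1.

Ev 1: PC=1 idx=1 pred=T actual=T -> ctr[1]=3
Ev 2: PC=4 idx=0 pred=T actual=T -> ctr[0]=3
Ev 3: PC=0 idx=0 pred=T actual=N -> ctr[0]=2
Ev 4: PC=4 idx=0 pred=T actual=T -> ctr[0]=3
Ev 5: PC=0 idx=0 pred=T actual=T -> ctr[0]=3
Ev 6: PC=1 idx=1 pred=T actual=N -> ctr[1]=2
Ev 7: PC=6 idx=0 pred=T actual=T -> ctr[0]=3

Answer: 3 2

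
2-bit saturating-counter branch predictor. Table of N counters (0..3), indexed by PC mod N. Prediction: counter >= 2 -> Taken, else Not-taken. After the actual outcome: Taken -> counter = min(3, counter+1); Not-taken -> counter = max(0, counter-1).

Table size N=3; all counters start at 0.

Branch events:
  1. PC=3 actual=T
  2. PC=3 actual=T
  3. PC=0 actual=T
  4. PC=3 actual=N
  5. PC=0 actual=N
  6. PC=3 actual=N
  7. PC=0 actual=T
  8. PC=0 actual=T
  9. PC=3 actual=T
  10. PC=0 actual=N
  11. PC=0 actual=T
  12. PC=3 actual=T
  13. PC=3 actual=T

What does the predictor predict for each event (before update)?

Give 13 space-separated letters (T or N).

Answer: N N T T T N N N T T T T T

Derivation:
Ev 1: PC=3 idx=0 pred=N actual=T -> ctr[0]=1
Ev 2: PC=3 idx=0 pred=N actual=T -> ctr[0]=2
Ev 3: PC=0 idx=0 pred=T actual=T -> ctr[0]=3
Ev 4: PC=3 idx=0 pred=T actual=N -> ctr[0]=2
Ev 5: PC=0 idx=0 pred=T actual=N -> ctr[0]=1
Ev 6: PC=3 idx=0 pred=N actual=N -> ctr[0]=0
Ev 7: PC=0 idx=0 pred=N actual=T -> ctr[0]=1
Ev 8: PC=0 idx=0 pred=N actual=T -> ctr[0]=2
Ev 9: PC=3 idx=0 pred=T actual=T -> ctr[0]=3
Ev 10: PC=0 idx=0 pred=T actual=N -> ctr[0]=2
Ev 11: PC=0 idx=0 pred=T actual=T -> ctr[0]=3
Ev 12: PC=3 idx=0 pred=T actual=T -> ctr[0]=3
Ev 13: PC=3 idx=0 pred=T actual=T -> ctr[0]=3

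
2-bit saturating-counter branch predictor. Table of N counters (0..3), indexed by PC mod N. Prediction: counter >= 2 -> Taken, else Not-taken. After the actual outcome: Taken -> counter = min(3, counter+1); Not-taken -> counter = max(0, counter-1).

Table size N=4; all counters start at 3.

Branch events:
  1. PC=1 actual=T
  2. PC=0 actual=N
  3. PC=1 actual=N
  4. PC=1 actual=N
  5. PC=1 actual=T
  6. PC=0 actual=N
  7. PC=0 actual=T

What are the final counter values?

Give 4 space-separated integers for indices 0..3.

Answer: 2 2 3 3

Derivation:
Ev 1: PC=1 idx=1 pred=T actual=T -> ctr[1]=3
Ev 2: PC=0 idx=0 pred=T actual=N -> ctr[0]=2
Ev 3: PC=1 idx=1 pred=T actual=N -> ctr[1]=2
Ev 4: PC=1 idx=1 pred=T actual=N -> ctr[1]=1
Ev 5: PC=1 idx=1 pred=N actual=T -> ctr[1]=2
Ev 6: PC=0 idx=0 pred=T actual=N -> ctr[0]=1
Ev 7: PC=0 idx=0 pred=N actual=T -> ctr[0]=2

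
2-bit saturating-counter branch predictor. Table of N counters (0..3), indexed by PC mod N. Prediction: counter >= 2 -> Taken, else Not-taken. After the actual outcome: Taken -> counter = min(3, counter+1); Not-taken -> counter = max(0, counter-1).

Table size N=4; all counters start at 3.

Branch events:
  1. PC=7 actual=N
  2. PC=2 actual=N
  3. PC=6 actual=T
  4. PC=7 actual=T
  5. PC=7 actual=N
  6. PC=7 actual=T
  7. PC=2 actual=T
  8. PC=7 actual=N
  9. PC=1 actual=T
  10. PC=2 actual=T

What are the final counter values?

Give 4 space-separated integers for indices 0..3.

Answer: 3 3 3 2

Derivation:
Ev 1: PC=7 idx=3 pred=T actual=N -> ctr[3]=2
Ev 2: PC=2 idx=2 pred=T actual=N -> ctr[2]=2
Ev 3: PC=6 idx=2 pred=T actual=T -> ctr[2]=3
Ev 4: PC=7 idx=3 pred=T actual=T -> ctr[3]=3
Ev 5: PC=7 idx=3 pred=T actual=N -> ctr[3]=2
Ev 6: PC=7 idx=3 pred=T actual=T -> ctr[3]=3
Ev 7: PC=2 idx=2 pred=T actual=T -> ctr[2]=3
Ev 8: PC=7 idx=3 pred=T actual=N -> ctr[3]=2
Ev 9: PC=1 idx=1 pred=T actual=T -> ctr[1]=3
Ev 10: PC=2 idx=2 pred=T actual=T -> ctr[2]=3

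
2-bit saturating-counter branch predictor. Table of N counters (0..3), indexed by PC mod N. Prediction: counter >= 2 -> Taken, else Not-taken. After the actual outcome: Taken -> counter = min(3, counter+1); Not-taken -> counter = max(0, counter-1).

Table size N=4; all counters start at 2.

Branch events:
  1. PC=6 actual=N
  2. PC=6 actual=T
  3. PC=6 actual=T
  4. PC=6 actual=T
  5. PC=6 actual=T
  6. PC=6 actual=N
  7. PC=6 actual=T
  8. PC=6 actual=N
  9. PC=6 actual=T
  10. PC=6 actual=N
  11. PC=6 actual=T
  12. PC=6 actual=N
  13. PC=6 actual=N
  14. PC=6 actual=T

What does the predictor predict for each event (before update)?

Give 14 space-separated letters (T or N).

Ev 1: PC=6 idx=2 pred=T actual=N -> ctr[2]=1
Ev 2: PC=6 idx=2 pred=N actual=T -> ctr[2]=2
Ev 3: PC=6 idx=2 pred=T actual=T -> ctr[2]=3
Ev 4: PC=6 idx=2 pred=T actual=T -> ctr[2]=3
Ev 5: PC=6 idx=2 pred=T actual=T -> ctr[2]=3
Ev 6: PC=6 idx=2 pred=T actual=N -> ctr[2]=2
Ev 7: PC=6 idx=2 pred=T actual=T -> ctr[2]=3
Ev 8: PC=6 idx=2 pred=T actual=N -> ctr[2]=2
Ev 9: PC=6 idx=2 pred=T actual=T -> ctr[2]=3
Ev 10: PC=6 idx=2 pred=T actual=N -> ctr[2]=2
Ev 11: PC=6 idx=2 pred=T actual=T -> ctr[2]=3
Ev 12: PC=6 idx=2 pred=T actual=N -> ctr[2]=2
Ev 13: PC=6 idx=2 pred=T actual=N -> ctr[2]=1
Ev 14: PC=6 idx=2 pred=N actual=T -> ctr[2]=2

Answer: T N T T T T T T T T T T T N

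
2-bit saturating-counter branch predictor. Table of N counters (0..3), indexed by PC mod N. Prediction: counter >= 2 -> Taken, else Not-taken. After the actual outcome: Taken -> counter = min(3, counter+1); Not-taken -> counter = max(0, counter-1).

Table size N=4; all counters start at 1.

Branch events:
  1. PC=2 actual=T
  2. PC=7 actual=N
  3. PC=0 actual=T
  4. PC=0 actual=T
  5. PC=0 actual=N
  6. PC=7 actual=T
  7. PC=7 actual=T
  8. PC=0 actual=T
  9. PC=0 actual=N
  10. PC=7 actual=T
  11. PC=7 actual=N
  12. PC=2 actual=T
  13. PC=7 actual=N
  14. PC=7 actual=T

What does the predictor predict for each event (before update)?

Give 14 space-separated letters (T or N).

Ev 1: PC=2 idx=2 pred=N actual=T -> ctr[2]=2
Ev 2: PC=7 idx=3 pred=N actual=N -> ctr[3]=0
Ev 3: PC=0 idx=0 pred=N actual=T -> ctr[0]=2
Ev 4: PC=0 idx=0 pred=T actual=T -> ctr[0]=3
Ev 5: PC=0 idx=0 pred=T actual=N -> ctr[0]=2
Ev 6: PC=7 idx=3 pred=N actual=T -> ctr[3]=1
Ev 7: PC=7 idx=3 pred=N actual=T -> ctr[3]=2
Ev 8: PC=0 idx=0 pred=T actual=T -> ctr[0]=3
Ev 9: PC=0 idx=0 pred=T actual=N -> ctr[0]=2
Ev 10: PC=7 idx=3 pred=T actual=T -> ctr[3]=3
Ev 11: PC=7 idx=3 pred=T actual=N -> ctr[3]=2
Ev 12: PC=2 idx=2 pred=T actual=T -> ctr[2]=3
Ev 13: PC=7 idx=3 pred=T actual=N -> ctr[3]=1
Ev 14: PC=7 idx=3 pred=N actual=T -> ctr[3]=2

Answer: N N N T T N N T T T T T T N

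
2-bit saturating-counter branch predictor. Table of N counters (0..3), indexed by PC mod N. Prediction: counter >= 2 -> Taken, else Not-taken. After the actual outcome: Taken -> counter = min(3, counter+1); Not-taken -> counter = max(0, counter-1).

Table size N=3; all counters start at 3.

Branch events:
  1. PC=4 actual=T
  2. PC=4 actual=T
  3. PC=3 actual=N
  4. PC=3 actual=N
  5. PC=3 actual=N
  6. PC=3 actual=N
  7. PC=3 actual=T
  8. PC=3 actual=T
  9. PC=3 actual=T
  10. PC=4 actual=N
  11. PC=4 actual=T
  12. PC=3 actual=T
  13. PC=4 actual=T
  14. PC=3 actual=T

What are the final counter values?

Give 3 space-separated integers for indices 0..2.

Ev 1: PC=4 idx=1 pred=T actual=T -> ctr[1]=3
Ev 2: PC=4 idx=1 pred=T actual=T -> ctr[1]=3
Ev 3: PC=3 idx=0 pred=T actual=N -> ctr[0]=2
Ev 4: PC=3 idx=0 pred=T actual=N -> ctr[0]=1
Ev 5: PC=3 idx=0 pred=N actual=N -> ctr[0]=0
Ev 6: PC=3 idx=0 pred=N actual=N -> ctr[0]=0
Ev 7: PC=3 idx=0 pred=N actual=T -> ctr[0]=1
Ev 8: PC=3 idx=0 pred=N actual=T -> ctr[0]=2
Ev 9: PC=3 idx=0 pred=T actual=T -> ctr[0]=3
Ev 10: PC=4 idx=1 pred=T actual=N -> ctr[1]=2
Ev 11: PC=4 idx=1 pred=T actual=T -> ctr[1]=3
Ev 12: PC=3 idx=0 pred=T actual=T -> ctr[0]=3
Ev 13: PC=4 idx=1 pred=T actual=T -> ctr[1]=3
Ev 14: PC=3 idx=0 pred=T actual=T -> ctr[0]=3

Answer: 3 3 3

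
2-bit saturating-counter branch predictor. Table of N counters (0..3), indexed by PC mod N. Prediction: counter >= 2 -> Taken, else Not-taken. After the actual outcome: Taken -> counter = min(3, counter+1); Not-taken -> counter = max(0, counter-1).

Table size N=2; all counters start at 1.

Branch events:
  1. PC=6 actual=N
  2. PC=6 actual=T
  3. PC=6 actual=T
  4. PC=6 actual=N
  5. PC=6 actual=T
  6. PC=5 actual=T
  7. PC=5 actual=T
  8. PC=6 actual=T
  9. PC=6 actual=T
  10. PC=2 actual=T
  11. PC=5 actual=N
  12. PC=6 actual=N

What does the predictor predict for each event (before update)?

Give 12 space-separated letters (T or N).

Ev 1: PC=6 idx=0 pred=N actual=N -> ctr[0]=0
Ev 2: PC=6 idx=0 pred=N actual=T -> ctr[0]=1
Ev 3: PC=6 idx=0 pred=N actual=T -> ctr[0]=2
Ev 4: PC=6 idx=0 pred=T actual=N -> ctr[0]=1
Ev 5: PC=6 idx=0 pred=N actual=T -> ctr[0]=2
Ev 6: PC=5 idx=1 pred=N actual=T -> ctr[1]=2
Ev 7: PC=5 idx=1 pred=T actual=T -> ctr[1]=3
Ev 8: PC=6 idx=0 pred=T actual=T -> ctr[0]=3
Ev 9: PC=6 idx=0 pred=T actual=T -> ctr[0]=3
Ev 10: PC=2 idx=0 pred=T actual=T -> ctr[0]=3
Ev 11: PC=5 idx=1 pred=T actual=N -> ctr[1]=2
Ev 12: PC=6 idx=0 pred=T actual=N -> ctr[0]=2

Answer: N N N T N N T T T T T T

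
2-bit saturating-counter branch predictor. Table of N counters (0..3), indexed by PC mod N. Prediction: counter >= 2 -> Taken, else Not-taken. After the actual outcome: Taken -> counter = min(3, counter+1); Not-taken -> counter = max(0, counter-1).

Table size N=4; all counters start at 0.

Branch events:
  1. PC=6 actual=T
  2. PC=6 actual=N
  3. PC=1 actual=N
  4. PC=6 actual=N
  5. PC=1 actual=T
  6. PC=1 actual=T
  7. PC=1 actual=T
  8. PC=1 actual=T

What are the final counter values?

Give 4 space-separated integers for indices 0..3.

Ev 1: PC=6 idx=2 pred=N actual=T -> ctr[2]=1
Ev 2: PC=6 idx=2 pred=N actual=N -> ctr[2]=0
Ev 3: PC=1 idx=1 pred=N actual=N -> ctr[1]=0
Ev 4: PC=6 idx=2 pred=N actual=N -> ctr[2]=0
Ev 5: PC=1 idx=1 pred=N actual=T -> ctr[1]=1
Ev 6: PC=1 idx=1 pred=N actual=T -> ctr[1]=2
Ev 7: PC=1 idx=1 pred=T actual=T -> ctr[1]=3
Ev 8: PC=1 idx=1 pred=T actual=T -> ctr[1]=3

Answer: 0 3 0 0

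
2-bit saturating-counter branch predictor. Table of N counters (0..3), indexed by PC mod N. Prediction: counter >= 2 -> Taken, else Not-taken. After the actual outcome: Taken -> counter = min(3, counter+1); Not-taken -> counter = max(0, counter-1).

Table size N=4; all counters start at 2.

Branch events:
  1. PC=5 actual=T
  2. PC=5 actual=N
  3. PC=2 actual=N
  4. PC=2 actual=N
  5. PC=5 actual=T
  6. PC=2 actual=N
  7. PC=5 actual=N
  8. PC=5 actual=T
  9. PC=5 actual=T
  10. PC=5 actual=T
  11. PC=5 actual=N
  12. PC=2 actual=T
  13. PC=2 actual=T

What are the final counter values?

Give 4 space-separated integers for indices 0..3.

Ev 1: PC=5 idx=1 pred=T actual=T -> ctr[1]=3
Ev 2: PC=5 idx=1 pred=T actual=N -> ctr[1]=2
Ev 3: PC=2 idx=2 pred=T actual=N -> ctr[2]=1
Ev 4: PC=2 idx=2 pred=N actual=N -> ctr[2]=0
Ev 5: PC=5 idx=1 pred=T actual=T -> ctr[1]=3
Ev 6: PC=2 idx=2 pred=N actual=N -> ctr[2]=0
Ev 7: PC=5 idx=1 pred=T actual=N -> ctr[1]=2
Ev 8: PC=5 idx=1 pred=T actual=T -> ctr[1]=3
Ev 9: PC=5 idx=1 pred=T actual=T -> ctr[1]=3
Ev 10: PC=5 idx=1 pred=T actual=T -> ctr[1]=3
Ev 11: PC=5 idx=1 pred=T actual=N -> ctr[1]=2
Ev 12: PC=2 idx=2 pred=N actual=T -> ctr[2]=1
Ev 13: PC=2 idx=2 pred=N actual=T -> ctr[2]=2

Answer: 2 2 2 2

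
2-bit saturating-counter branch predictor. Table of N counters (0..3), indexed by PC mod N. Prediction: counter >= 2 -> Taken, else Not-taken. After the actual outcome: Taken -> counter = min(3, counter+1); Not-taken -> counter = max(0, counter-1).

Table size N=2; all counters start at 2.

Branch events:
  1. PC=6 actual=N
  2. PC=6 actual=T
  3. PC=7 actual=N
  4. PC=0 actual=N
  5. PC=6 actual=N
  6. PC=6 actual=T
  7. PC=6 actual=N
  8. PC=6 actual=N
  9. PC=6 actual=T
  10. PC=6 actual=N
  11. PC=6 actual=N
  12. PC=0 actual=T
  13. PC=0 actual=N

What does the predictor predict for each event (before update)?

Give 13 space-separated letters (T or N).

Ev 1: PC=6 idx=0 pred=T actual=N -> ctr[0]=1
Ev 2: PC=6 idx=0 pred=N actual=T -> ctr[0]=2
Ev 3: PC=7 idx=1 pred=T actual=N -> ctr[1]=1
Ev 4: PC=0 idx=0 pred=T actual=N -> ctr[0]=1
Ev 5: PC=6 idx=0 pred=N actual=N -> ctr[0]=0
Ev 6: PC=6 idx=0 pred=N actual=T -> ctr[0]=1
Ev 7: PC=6 idx=0 pred=N actual=N -> ctr[0]=0
Ev 8: PC=6 idx=0 pred=N actual=N -> ctr[0]=0
Ev 9: PC=6 idx=0 pred=N actual=T -> ctr[0]=1
Ev 10: PC=6 idx=0 pred=N actual=N -> ctr[0]=0
Ev 11: PC=6 idx=0 pred=N actual=N -> ctr[0]=0
Ev 12: PC=0 idx=0 pred=N actual=T -> ctr[0]=1
Ev 13: PC=0 idx=0 pred=N actual=N -> ctr[0]=0

Answer: T N T T N N N N N N N N N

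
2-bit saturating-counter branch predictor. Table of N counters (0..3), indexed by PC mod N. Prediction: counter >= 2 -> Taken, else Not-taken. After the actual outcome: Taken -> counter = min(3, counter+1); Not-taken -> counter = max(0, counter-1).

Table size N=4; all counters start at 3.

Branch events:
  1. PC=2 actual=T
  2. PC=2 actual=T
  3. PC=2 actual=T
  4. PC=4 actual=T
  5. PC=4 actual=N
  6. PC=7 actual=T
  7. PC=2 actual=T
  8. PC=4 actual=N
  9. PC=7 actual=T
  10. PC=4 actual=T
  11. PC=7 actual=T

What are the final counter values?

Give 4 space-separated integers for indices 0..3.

Answer: 2 3 3 3

Derivation:
Ev 1: PC=2 idx=2 pred=T actual=T -> ctr[2]=3
Ev 2: PC=2 idx=2 pred=T actual=T -> ctr[2]=3
Ev 3: PC=2 idx=2 pred=T actual=T -> ctr[2]=3
Ev 4: PC=4 idx=0 pred=T actual=T -> ctr[0]=3
Ev 5: PC=4 idx=0 pred=T actual=N -> ctr[0]=2
Ev 6: PC=7 idx=3 pred=T actual=T -> ctr[3]=3
Ev 7: PC=2 idx=2 pred=T actual=T -> ctr[2]=3
Ev 8: PC=4 idx=0 pred=T actual=N -> ctr[0]=1
Ev 9: PC=7 idx=3 pred=T actual=T -> ctr[3]=3
Ev 10: PC=4 idx=0 pred=N actual=T -> ctr[0]=2
Ev 11: PC=7 idx=3 pred=T actual=T -> ctr[3]=3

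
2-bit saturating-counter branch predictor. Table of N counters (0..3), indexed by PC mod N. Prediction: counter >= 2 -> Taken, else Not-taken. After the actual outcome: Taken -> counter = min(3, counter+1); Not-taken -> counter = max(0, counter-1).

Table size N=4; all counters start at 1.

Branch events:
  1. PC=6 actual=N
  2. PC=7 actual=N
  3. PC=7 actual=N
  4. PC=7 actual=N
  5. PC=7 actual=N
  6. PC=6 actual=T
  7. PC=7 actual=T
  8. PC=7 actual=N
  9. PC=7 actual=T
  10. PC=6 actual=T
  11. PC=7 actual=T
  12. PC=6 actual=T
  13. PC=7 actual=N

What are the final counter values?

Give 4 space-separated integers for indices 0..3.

Answer: 1 1 3 1

Derivation:
Ev 1: PC=6 idx=2 pred=N actual=N -> ctr[2]=0
Ev 2: PC=7 idx=3 pred=N actual=N -> ctr[3]=0
Ev 3: PC=7 idx=3 pred=N actual=N -> ctr[3]=0
Ev 4: PC=7 idx=3 pred=N actual=N -> ctr[3]=0
Ev 5: PC=7 idx=3 pred=N actual=N -> ctr[3]=0
Ev 6: PC=6 idx=2 pred=N actual=T -> ctr[2]=1
Ev 7: PC=7 idx=3 pred=N actual=T -> ctr[3]=1
Ev 8: PC=7 idx=3 pred=N actual=N -> ctr[3]=0
Ev 9: PC=7 idx=3 pred=N actual=T -> ctr[3]=1
Ev 10: PC=6 idx=2 pred=N actual=T -> ctr[2]=2
Ev 11: PC=7 idx=3 pred=N actual=T -> ctr[3]=2
Ev 12: PC=6 idx=2 pred=T actual=T -> ctr[2]=3
Ev 13: PC=7 idx=3 pred=T actual=N -> ctr[3]=1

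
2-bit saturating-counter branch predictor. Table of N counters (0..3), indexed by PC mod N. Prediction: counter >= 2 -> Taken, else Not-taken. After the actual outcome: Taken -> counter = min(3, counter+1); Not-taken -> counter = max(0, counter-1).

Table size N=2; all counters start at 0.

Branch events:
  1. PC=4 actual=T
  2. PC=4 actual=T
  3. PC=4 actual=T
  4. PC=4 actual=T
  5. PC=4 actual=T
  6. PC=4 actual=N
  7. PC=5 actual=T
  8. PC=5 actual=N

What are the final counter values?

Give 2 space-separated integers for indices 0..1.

Ev 1: PC=4 idx=0 pred=N actual=T -> ctr[0]=1
Ev 2: PC=4 idx=0 pred=N actual=T -> ctr[0]=2
Ev 3: PC=4 idx=0 pred=T actual=T -> ctr[0]=3
Ev 4: PC=4 idx=0 pred=T actual=T -> ctr[0]=3
Ev 5: PC=4 idx=0 pred=T actual=T -> ctr[0]=3
Ev 6: PC=4 idx=0 pred=T actual=N -> ctr[0]=2
Ev 7: PC=5 idx=1 pred=N actual=T -> ctr[1]=1
Ev 8: PC=5 idx=1 pred=N actual=N -> ctr[1]=0

Answer: 2 0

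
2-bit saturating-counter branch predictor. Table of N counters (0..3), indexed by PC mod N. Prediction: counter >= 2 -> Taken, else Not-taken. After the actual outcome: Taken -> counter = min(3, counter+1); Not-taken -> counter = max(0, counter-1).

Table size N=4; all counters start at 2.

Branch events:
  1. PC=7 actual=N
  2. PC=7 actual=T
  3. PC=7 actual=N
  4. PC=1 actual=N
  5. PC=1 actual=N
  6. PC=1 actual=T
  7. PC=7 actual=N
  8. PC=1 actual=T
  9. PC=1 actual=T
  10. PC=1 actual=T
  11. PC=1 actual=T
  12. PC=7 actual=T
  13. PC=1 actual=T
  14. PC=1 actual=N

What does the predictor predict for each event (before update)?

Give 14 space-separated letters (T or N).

Ev 1: PC=7 idx=3 pred=T actual=N -> ctr[3]=1
Ev 2: PC=7 idx=3 pred=N actual=T -> ctr[3]=2
Ev 3: PC=7 idx=3 pred=T actual=N -> ctr[3]=1
Ev 4: PC=1 idx=1 pred=T actual=N -> ctr[1]=1
Ev 5: PC=1 idx=1 pred=N actual=N -> ctr[1]=0
Ev 6: PC=1 idx=1 pred=N actual=T -> ctr[1]=1
Ev 7: PC=7 idx=3 pred=N actual=N -> ctr[3]=0
Ev 8: PC=1 idx=1 pred=N actual=T -> ctr[1]=2
Ev 9: PC=1 idx=1 pred=T actual=T -> ctr[1]=3
Ev 10: PC=1 idx=1 pred=T actual=T -> ctr[1]=3
Ev 11: PC=1 idx=1 pred=T actual=T -> ctr[1]=3
Ev 12: PC=7 idx=3 pred=N actual=T -> ctr[3]=1
Ev 13: PC=1 idx=1 pred=T actual=T -> ctr[1]=3
Ev 14: PC=1 idx=1 pred=T actual=N -> ctr[1]=2

Answer: T N T T N N N N T T T N T T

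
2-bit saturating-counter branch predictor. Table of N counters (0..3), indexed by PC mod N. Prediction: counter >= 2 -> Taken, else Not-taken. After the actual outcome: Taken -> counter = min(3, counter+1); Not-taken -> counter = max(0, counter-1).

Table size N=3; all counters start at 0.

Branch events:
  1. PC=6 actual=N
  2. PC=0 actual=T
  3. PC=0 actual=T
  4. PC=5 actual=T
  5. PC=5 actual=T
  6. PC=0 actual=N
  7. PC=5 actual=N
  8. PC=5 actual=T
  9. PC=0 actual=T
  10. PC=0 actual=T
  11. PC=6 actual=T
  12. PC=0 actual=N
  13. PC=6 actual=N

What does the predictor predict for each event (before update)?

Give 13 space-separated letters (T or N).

Ev 1: PC=6 idx=0 pred=N actual=N -> ctr[0]=0
Ev 2: PC=0 idx=0 pred=N actual=T -> ctr[0]=1
Ev 3: PC=0 idx=0 pred=N actual=T -> ctr[0]=2
Ev 4: PC=5 idx=2 pred=N actual=T -> ctr[2]=1
Ev 5: PC=5 idx=2 pred=N actual=T -> ctr[2]=2
Ev 6: PC=0 idx=0 pred=T actual=N -> ctr[0]=1
Ev 7: PC=5 idx=2 pred=T actual=N -> ctr[2]=1
Ev 8: PC=5 idx=2 pred=N actual=T -> ctr[2]=2
Ev 9: PC=0 idx=0 pred=N actual=T -> ctr[0]=2
Ev 10: PC=0 idx=0 pred=T actual=T -> ctr[0]=3
Ev 11: PC=6 idx=0 pred=T actual=T -> ctr[0]=3
Ev 12: PC=0 idx=0 pred=T actual=N -> ctr[0]=2
Ev 13: PC=6 idx=0 pred=T actual=N -> ctr[0]=1

Answer: N N N N N T T N N T T T T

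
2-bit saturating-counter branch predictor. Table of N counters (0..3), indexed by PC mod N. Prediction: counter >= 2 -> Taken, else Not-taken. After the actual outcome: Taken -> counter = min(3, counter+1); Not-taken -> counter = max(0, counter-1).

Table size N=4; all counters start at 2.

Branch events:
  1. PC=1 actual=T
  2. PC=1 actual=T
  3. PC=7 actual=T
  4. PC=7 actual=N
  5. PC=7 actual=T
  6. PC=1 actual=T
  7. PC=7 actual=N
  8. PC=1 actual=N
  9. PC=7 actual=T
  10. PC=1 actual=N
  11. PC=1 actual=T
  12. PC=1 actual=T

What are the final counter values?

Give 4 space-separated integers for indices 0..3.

Ev 1: PC=1 idx=1 pred=T actual=T -> ctr[1]=3
Ev 2: PC=1 idx=1 pred=T actual=T -> ctr[1]=3
Ev 3: PC=7 idx=3 pred=T actual=T -> ctr[3]=3
Ev 4: PC=7 idx=3 pred=T actual=N -> ctr[3]=2
Ev 5: PC=7 idx=3 pred=T actual=T -> ctr[3]=3
Ev 6: PC=1 idx=1 pred=T actual=T -> ctr[1]=3
Ev 7: PC=7 idx=3 pred=T actual=N -> ctr[3]=2
Ev 8: PC=1 idx=1 pred=T actual=N -> ctr[1]=2
Ev 9: PC=7 idx=3 pred=T actual=T -> ctr[3]=3
Ev 10: PC=1 idx=1 pred=T actual=N -> ctr[1]=1
Ev 11: PC=1 idx=1 pred=N actual=T -> ctr[1]=2
Ev 12: PC=1 idx=1 pred=T actual=T -> ctr[1]=3

Answer: 2 3 2 3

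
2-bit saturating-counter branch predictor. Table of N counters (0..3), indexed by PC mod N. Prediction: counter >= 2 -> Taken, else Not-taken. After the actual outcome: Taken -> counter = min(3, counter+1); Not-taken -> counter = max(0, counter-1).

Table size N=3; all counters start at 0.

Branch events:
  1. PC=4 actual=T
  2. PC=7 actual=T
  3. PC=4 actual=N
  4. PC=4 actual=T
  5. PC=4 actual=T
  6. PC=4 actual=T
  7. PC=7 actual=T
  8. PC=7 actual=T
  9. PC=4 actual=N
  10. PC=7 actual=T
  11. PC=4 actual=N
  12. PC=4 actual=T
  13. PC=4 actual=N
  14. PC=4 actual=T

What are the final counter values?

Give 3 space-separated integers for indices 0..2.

Ev 1: PC=4 idx=1 pred=N actual=T -> ctr[1]=1
Ev 2: PC=7 idx=1 pred=N actual=T -> ctr[1]=2
Ev 3: PC=4 idx=1 pred=T actual=N -> ctr[1]=1
Ev 4: PC=4 idx=1 pred=N actual=T -> ctr[1]=2
Ev 5: PC=4 idx=1 pred=T actual=T -> ctr[1]=3
Ev 6: PC=4 idx=1 pred=T actual=T -> ctr[1]=3
Ev 7: PC=7 idx=1 pred=T actual=T -> ctr[1]=3
Ev 8: PC=7 idx=1 pred=T actual=T -> ctr[1]=3
Ev 9: PC=4 idx=1 pred=T actual=N -> ctr[1]=2
Ev 10: PC=7 idx=1 pred=T actual=T -> ctr[1]=3
Ev 11: PC=4 idx=1 pred=T actual=N -> ctr[1]=2
Ev 12: PC=4 idx=1 pred=T actual=T -> ctr[1]=3
Ev 13: PC=4 idx=1 pred=T actual=N -> ctr[1]=2
Ev 14: PC=4 idx=1 pred=T actual=T -> ctr[1]=3

Answer: 0 3 0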